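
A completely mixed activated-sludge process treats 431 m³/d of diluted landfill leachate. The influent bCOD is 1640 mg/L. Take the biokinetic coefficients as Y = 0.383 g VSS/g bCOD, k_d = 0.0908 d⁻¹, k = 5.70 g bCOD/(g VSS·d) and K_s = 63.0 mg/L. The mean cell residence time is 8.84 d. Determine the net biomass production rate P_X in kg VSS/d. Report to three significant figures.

P_X ≈ 150 kg VSS/d

For a completely mixed reactor with recycle the Lawrence–McCarty relation gives S = K_s·(1 + k_d·θ_c) / [θ_c·(Y·k − k_d) − 1] = 63.0 × (1 + 0.0908 × 8.84) / [8.84 × (0.383 × 5.70 − 0.0908) − 1] = 113.6 / 17.50 = 6.491 mg/L.
Y_obs = Y / (1 + k_d θ_c) = 0.383 / (1 + 0.0908 × 8.84) = 0.383 / 1.803 = 0.2125.
Substrate removed = Q·(S₀ − S) = 431 m³/d × (1640 − 6.49) g/m³ = 7.04×10^5 g/d = 704.0 kg/d.
P_X = Y_obs · Q(S₀ − S) = 0.2125 × 704.0 = 149.6 kg VSS/d.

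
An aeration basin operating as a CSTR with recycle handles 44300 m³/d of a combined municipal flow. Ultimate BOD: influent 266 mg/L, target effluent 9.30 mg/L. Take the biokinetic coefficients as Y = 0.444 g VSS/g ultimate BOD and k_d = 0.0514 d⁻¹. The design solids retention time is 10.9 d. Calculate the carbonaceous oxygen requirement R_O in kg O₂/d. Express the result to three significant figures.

R_O ≈ 6780 kg O₂/d

Y_obs = Y / (1 + k_d θ_c) = 0.444 / (1 + 0.0514 × 10.9) = 0.444 / 1.560 = 0.2846.
Q·(S₀ − S) = 44300 × (266 − 9.30) × 10⁻³ = 11372 kg/d removed.
Net sludge production P_X = 0.2846 × 11372 = 3236 kg VSS/d.
R_O = Q·(S₀ − S) − 1.42·P_X = 11372 − 1.42 × 3236 = 6777 kg O₂/d.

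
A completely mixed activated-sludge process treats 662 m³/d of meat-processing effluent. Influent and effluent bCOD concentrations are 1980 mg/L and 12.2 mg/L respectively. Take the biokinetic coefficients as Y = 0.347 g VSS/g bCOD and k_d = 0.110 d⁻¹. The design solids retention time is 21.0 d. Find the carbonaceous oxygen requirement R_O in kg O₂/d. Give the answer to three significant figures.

R_O ≈ 1110 kg O₂/d

Observed yield with endogenous decay: Y_obs = Y / (1 + k_d·θ_c) = 0.347 / (1 + 0.110 × 21.0) = 0.347 / 3.310 = 0.1048 g VSS/g bCOD.
ΔS = 1980 − 12.2 = 1968 mg/L, so the substrate removal rate is 662 × 1968/1000 = 1303 kg bCOD/d.
Net sludge production P_X = 0.1048 × 1303 = 136.6 kg VSS/d.
Carbonaceous O₂ demand = substrate oxidised − cell-mass equivalent = 1303 − 1.42 × 136.6 = 1109 kg O₂/d.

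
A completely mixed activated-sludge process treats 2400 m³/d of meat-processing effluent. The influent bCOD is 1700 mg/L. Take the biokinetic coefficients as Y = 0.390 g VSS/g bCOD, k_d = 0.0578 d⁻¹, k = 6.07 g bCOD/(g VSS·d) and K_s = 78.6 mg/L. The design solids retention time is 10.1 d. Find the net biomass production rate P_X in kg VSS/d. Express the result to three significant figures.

From the Monod/SRT balance for a CMAS, S = K_s·(1+k_d θ_c)/[θ_c·(Y k − k_d) − 1] = 78.6 × (1 + 0.0578 × 10.1) / [10.1 × (0.390 × 6.07 − 0.0578) − 1] = 124.5 / 22.33 = 5.576 mg/L.
Observed yield with endogenous decay: Y_obs = Y / (1 + k_d·θ_c) = 0.390 / (1 + 0.0578 × 10.1) = 0.390 / 1.584 = 0.2462 g VSS/g bCOD.
Q·(S₀ − S) = 2400 × (1700 − 5.58) × 10⁻³ = 4067 kg/d removed.
Net biomass production P_X = Y_obs × Q·(S₀ − S) = 0.2462 × 4067 = 1001 kg VSS/d.

P_X ≈ 1000 kg VSS/d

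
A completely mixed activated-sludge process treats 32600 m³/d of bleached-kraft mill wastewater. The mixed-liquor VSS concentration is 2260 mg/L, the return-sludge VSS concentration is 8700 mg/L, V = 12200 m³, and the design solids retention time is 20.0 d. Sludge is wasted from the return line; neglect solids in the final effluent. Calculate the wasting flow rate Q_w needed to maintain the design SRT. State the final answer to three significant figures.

θ_c = V·X/(Q_w·X_r) when wasting from the recycle, so Q_w = V·X/(θ_c·X_r) = 12200 × 2260 / (20.0 × 8700) = 158.5 m³/d.

Q_w ≈ 158 m³/d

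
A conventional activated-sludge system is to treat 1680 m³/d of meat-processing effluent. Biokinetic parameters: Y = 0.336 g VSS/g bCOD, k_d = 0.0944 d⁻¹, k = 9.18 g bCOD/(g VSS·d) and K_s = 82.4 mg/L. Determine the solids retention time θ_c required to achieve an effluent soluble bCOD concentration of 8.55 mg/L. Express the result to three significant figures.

At the target effluent, Y k S/(K_s+S) = 0.336×9.18×8.55/90.95 = 0.2900 d⁻¹.
Then 1/θ_c = μ − k_d = 0.2900 − 0.0944 = 0.1956 d⁻¹, giving θ_c = 5.113 d.

θ_c ≈ 5.11 d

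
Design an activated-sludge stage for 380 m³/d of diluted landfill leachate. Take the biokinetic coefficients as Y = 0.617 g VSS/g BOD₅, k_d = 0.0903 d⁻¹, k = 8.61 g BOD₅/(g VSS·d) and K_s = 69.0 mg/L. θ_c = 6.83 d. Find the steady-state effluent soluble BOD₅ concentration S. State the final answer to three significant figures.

S ≈ 3.22 mg/L

Effluent substrate depends only on kinetics and SRT: S = K_s(1 + k_d θ_c) / [θ_c(Yk − k_d) − 1] = 69.0 × (1 + 0.0903 × 6.83) / [6.83 × (0.617 × 8.61 − 0.0903) − 1] = 111.6 / 34.67 = 3.218 mg/L.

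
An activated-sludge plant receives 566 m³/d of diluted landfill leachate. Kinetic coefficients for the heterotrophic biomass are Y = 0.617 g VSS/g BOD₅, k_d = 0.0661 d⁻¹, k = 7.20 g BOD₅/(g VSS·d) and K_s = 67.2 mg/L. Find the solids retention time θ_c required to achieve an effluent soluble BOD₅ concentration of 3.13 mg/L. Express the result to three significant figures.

θ_c ≈ 7.60 d

Specific growth rate at S = 3.13 mg/L: μ = YkS/(K_s+S) = 0.617·7.20·3.13/(67.2+3.13) = 0.1977 d⁻¹.
Then 1/θ_c = μ − k_d = 0.1977 − 0.0661 = 0.1316 d⁻¹, giving θ_c = 7.598 d.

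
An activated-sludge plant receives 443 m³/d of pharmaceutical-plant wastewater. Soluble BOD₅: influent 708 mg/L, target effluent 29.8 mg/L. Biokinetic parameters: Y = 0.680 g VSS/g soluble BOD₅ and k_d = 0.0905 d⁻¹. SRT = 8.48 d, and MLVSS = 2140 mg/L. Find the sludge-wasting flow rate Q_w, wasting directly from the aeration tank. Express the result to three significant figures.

Q_w ≈ 54.0 m³/d

Steady-state biomass mass balance: V·X·(1 + k_d·θ_c) = Y·Q·(S₀ − S)·θ_c, so V = 0.680 × 443 × (708 − 29.8) × 8.48 / [2140 × (1 + 0.0905 × 8.48)] = 1.73×10^6 / 3782 = 458.0 m³.
For wasting at MLVSS concentration, Q_w = V/θ_c = 458.0/8.48 = 54.01 m³/d.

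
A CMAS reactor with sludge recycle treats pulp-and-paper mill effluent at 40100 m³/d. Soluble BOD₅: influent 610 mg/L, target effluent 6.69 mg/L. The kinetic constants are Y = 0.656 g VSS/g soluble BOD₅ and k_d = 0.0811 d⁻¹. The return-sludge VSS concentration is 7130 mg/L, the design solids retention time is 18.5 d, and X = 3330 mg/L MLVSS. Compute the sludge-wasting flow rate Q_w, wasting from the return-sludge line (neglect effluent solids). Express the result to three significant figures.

Q_w ≈ 890 m³/d

Steady-state biomass mass balance: V·X·(1 + k_d·θ_c) = Y·Q·(S₀ − S)·θ_c, so V = 0.656 × 40100 × (610 − 6.69) × 18.5 / [3330 × (1 + 0.0811 × 18.5)] = 2.94×10^8 / 8326 = 35263 m³.
θ_c = V·X/(Q_w·X_r) when wasting from the recycle, so Q_w = V·X/(θ_c·X_r) = 35263 × 3330 / (18.5 × 7130) = 890.2 m³/d.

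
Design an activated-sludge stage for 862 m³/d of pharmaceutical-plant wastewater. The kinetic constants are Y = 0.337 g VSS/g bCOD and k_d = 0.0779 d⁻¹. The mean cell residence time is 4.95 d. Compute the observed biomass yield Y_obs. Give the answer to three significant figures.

Y_obs ≈ 0.243 g VSS/g bCOD

Correct the yield for decay: Y_obs = Y/(1 + k_d θ_c) = 0.337 / (1 + 0.0779 × 4.95) = 0.337 / 1.386 = 0.2432.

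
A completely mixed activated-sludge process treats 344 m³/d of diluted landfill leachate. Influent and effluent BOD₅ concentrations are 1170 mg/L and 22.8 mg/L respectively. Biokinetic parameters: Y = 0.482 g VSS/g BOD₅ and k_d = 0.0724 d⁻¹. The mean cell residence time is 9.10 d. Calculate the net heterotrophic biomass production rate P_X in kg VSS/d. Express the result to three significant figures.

Y_obs = Y / (1 + k_d θ_c) = 0.482 / (1 + 0.0724 × 9.10) = 0.482 / 1.659 = 0.2906.
Substrate removed = Q·(S₀ − S) = 344 m³/d × (1170 − 22.8) g/m³ = 3.95×10^5 g/d = 394.6 kg/d.
P_X = Y_obs · Q(S₀ − S) = 0.2906 × 394.6 = 114.7 kg VSS/d.

P_X ≈ 115 kg VSS/d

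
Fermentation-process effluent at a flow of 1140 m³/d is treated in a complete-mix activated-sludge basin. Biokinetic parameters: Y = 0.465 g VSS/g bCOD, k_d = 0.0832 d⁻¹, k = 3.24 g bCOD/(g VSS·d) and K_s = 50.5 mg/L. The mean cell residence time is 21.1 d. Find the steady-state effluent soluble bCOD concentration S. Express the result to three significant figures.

S ≈ 4.79 mg/L

Effluent substrate depends only on kinetics and SRT: S = K_s(1 + k_d θ_c) / [θ_c(Yk − k_d) − 1] = 50.5 × (1 + 0.0832 × 21.1) / [21.1 × (0.465 × 3.24 − 0.0832) − 1] = 139.2 / 29.03 = 4.793 mg/L.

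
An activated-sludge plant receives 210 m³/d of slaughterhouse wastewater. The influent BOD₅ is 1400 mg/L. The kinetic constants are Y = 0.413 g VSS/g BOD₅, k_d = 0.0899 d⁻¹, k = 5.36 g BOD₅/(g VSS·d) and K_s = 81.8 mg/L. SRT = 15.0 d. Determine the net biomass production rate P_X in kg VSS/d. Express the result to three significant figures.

From the Monod/SRT balance for a CMAS, S = K_s·(1+k_d θ_c)/[θ_c·(Y k − k_d) − 1] = 81.8 × (1 + 0.0899 × 15.0) / [15.0 × (0.413 × 5.36 − 0.0899) − 1] = 192.1 / 30.86 = 6.226 mg/L.
Y_obs = Y / (1 + k_d θ_c) = 0.413 / (1 + 0.0899 × 15.0) = 0.413 / 2.348 = 0.1759.
Substrate removed = Q·(S₀ − S) = 210 m³/d × (1400 − 6.23) g/m³ = 2.93×10^5 g/d = 292.7 kg/d.
P_X = Y_obs · Q(S₀ − S) = 0.1759 × 292.7 = 51.47 kg VSS/d.

P_X ≈ 51.5 kg VSS/d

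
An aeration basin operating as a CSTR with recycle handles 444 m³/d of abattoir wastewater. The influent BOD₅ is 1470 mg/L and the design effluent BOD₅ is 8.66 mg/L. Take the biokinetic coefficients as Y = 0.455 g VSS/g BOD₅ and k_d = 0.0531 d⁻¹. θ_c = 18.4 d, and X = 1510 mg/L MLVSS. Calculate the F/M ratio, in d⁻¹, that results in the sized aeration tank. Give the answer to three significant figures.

Rearranging the biomass balance for a CMAS with decay, V = Y·Q·ΔS·θ_c / [X·(1+k_d θ_c)] = 0.455 × 444 × (1470 − 8.66) × 18.4 / [1510 × (1 + 0.0531 × 18.4)] = 5.43×10^6 / 2985 = 1820 m³.
F/M = applied load / biomass = Q·S₀/(V·X) = 444 × 1470 / (1820 × 1510) = 0.2375 d⁻¹.

F/M ≈ 0.238 d⁻¹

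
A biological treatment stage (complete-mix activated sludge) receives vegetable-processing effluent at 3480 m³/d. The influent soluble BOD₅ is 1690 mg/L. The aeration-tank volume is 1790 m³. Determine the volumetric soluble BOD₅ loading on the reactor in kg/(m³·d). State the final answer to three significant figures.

L_v ≈ 3.29 kg soluble BOD₅/(m³·d)

Applied soluble BOD₅ load per unit volume = Q·S₀/V = (3480 × 1690/1000)/1790 = 3.286 kg soluble BOD₅·m⁻³·d⁻¹.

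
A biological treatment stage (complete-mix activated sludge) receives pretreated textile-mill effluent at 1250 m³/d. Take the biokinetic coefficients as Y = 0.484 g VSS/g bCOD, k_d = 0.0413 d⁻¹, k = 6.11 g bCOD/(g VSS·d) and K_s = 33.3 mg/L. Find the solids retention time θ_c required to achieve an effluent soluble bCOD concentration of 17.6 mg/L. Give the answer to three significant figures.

θ_c ≈ 1.02 d

Specific growth rate at S = 17.6 mg/L: μ = YkS/(K_s+S) = 0.484·6.11·17.6/(33.3+17.6) = 1.023 d⁻¹.
1/θ_c = 1.023 − 0.0413 = 0.9812 d⁻¹, so θ_c = 1.019 d.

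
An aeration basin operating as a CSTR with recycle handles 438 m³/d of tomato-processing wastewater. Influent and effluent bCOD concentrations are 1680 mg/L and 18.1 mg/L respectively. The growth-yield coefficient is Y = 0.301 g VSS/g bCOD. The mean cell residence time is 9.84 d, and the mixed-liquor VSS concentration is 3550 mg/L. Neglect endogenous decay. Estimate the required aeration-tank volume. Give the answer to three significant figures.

V·X = Y·Q·ΔS·θ_c gives V = 0.301 × 438 × (1680 − 18.1) × 9.84 / 3550 = 607.3 m³.

V ≈ 607 m³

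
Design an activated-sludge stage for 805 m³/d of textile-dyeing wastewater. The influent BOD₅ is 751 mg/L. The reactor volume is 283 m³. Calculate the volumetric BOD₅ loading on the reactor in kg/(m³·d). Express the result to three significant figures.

Volumetric loading L_v = Q·S₀ / V = 805 × 751 g/m³ / 283.0 m³ = 2136 g/(m³·d) = 2.136 kg BOD₅/(m³·d).

L_v ≈ 2.14 kg BOD₅/(m³·d)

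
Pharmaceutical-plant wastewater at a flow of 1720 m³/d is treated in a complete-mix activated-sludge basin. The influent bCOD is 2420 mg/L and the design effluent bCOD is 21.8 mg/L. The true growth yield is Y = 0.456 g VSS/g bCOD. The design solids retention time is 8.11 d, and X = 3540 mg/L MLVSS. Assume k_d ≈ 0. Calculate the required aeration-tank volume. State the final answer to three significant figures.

V·X = Y·Q·ΔS·θ_c gives V = 0.456 × 1720 × (2420 − 21.8) × 8.11 / 3540 = 4309 m³.

V ≈ 4310 m³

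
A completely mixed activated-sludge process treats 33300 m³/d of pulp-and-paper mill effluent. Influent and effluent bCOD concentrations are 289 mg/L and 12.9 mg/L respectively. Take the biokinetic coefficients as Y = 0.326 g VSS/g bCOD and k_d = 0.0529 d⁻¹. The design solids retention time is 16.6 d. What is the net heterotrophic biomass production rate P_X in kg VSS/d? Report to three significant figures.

P_X ≈ 1600 kg VSS/d

The observed yield is Y_obs = Y/(1 + k_d·θ_c) = 0.326 / (1 + 0.0529 × 16.6) = 0.326 / 1.878 = 0.1736 g VSS per g bCOD removed.
Mass of bCOD removed per day: Q(S₀ − S) = 33300 × 276.1 g/m³ = 9194 kg/d.
Net biomass production P_X = Y_obs × Q·(S₀ − S) = 0.1736 × 9194 = 1596 kg VSS/d.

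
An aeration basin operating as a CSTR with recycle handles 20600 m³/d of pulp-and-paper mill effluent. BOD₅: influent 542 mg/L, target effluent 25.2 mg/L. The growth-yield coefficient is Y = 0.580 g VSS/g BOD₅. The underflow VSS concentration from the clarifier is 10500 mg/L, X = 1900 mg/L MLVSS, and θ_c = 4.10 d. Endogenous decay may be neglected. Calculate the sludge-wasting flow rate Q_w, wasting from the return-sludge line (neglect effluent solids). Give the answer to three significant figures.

Q_w ≈ 588 m³/d

V·X = Y·Q·ΔS·θ_c gives V = 0.580 × 20600 × (542 − 25.2) × 4.10 / 1900 = 13324 m³.
Q_w = (V·X)/(θ_c X_r) = 13324 × 1900 / (4.10 × 10500) = 588.1 m³/d.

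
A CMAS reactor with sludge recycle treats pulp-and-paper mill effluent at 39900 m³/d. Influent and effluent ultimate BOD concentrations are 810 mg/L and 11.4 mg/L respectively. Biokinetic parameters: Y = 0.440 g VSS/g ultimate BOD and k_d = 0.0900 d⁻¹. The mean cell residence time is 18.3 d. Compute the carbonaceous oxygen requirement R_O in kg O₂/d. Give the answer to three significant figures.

R_O ≈ 24300 kg O₂/d

Observed yield with endogenous decay: Y_obs = Y / (1 + k_d·θ_c) = 0.440 / (1 + 0.0900 × 18.3) = 0.440 / 2.647 = 0.1662 g VSS/g ultimate BOD.
Q·(S₀ − S) = 39900 × (810 − 11.4) × 10⁻³ = 31864 kg/d removed.
Net sludge production P_X = 0.1662 × 31864 = 5297 kg VSS/d.
R_O = Q·(S₀ − S) − 1.42·P_X = 31864 − 1.42 × 5297 = 24343 kg O₂/d.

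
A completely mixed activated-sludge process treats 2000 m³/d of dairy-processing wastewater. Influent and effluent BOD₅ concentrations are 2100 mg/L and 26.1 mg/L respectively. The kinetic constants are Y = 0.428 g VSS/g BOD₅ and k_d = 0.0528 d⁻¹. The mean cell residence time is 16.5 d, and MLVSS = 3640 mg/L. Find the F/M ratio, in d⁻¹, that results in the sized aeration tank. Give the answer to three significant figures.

F/M ≈ 0.268 d⁻¹

From the SRT design equation V = Y Q (S₀−S) θ_c / [X (1 + k_d θ_c)] = 0.428 × 2000 × (2100 − 26.1) × 16.5 / [3640 × (1 + 0.0528 × 16.5)] = 2.93×10^7 / 6811 = 4301 m³.
F/M = Q·S₀ / (V·X) = 2000 × 2100 / (4301 × 3640) = 0.2683 g BOD₅·(g VSS·d)⁻¹.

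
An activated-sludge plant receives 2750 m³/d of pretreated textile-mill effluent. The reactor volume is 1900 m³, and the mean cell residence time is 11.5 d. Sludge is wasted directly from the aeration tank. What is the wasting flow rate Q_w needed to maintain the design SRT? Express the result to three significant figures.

Wasting from the aeration tank: Q_w = V / θ_c = 1900 / 11.5 = 165.2 m³/d.

Q_w ≈ 165 m³/d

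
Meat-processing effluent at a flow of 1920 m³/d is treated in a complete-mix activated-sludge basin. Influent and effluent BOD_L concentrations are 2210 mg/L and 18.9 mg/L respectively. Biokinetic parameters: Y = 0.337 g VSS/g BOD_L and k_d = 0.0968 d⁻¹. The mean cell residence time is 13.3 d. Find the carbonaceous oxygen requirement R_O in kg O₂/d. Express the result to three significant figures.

R_O ≈ 3330 kg O₂/d

The observed yield is Y_obs = Y/(1 + k_d·θ_c) = 0.337 / (1 + 0.0968 × 13.3) = 0.337 / 2.287 = 0.1473 g VSS per g BOD_L removed.
ΔS = 2210 − 18.9 = 2191 mg/L, so the substrate removal rate is 1920 × 2191/1000 = 4207 kg BOD_L/d.
Biomass synthesised: P_X = Y_obs × 4207 = 619.8 kg VSS/d.
R_O = Q·(S₀ − S) − 1.42·P_X = 4207 − 1.42 × 619.8 = 3327 kg O₂/d.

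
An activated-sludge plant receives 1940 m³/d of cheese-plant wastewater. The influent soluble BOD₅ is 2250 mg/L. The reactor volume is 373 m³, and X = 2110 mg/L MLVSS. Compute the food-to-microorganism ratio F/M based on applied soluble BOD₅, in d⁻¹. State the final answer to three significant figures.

F/M ≈ 5.55 d⁻¹

F/M = Q·S₀ / (V·X) = 1940 × 2250 / (373.0 × 2110) = 5.546 g soluble BOD₅·(g VSS·d)⁻¹.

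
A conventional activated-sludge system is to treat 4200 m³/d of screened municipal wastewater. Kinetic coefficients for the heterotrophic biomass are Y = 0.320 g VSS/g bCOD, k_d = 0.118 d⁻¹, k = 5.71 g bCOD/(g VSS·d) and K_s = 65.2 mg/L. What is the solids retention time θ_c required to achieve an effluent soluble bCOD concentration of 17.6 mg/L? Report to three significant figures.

θ_c ≈ 3.70 d

Specific growth rate at S = 17.6 mg/L: μ = YkS/(K_s+S) = 0.320·5.71·17.6/(65.2+17.6) = 0.3884 d⁻¹.
Then 1/θ_c = μ − k_d = 0.3884 − 0.118 = 0.2704 d⁻¹, giving θ_c = 3.698 d.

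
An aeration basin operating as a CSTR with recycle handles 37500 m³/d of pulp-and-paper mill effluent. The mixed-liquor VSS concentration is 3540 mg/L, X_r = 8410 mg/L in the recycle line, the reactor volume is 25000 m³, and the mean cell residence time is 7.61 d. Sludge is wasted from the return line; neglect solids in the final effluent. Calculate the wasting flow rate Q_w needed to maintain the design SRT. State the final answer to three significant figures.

Q_w ≈ 1380 m³/d

θ_c = V·X/(Q_w·X_r) when wasting from the recycle, so Q_w = V·X/(θ_c·X_r) = 25000 × 3540 / (7.61 × 8410) = 1383 m³/d.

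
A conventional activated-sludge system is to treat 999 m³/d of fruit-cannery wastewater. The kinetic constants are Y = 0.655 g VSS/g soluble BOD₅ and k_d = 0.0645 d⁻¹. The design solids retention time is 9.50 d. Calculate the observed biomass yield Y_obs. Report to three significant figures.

Y_obs ≈ 0.406 g VSS/g soluble BOD₅

The observed yield is Y_obs = Y/(1 + k_d·θ_c) = 0.655 / (1 + 0.0645 × 9.50) = 0.655 / 1.613 = 0.4061 g VSS per g soluble BOD₅ removed.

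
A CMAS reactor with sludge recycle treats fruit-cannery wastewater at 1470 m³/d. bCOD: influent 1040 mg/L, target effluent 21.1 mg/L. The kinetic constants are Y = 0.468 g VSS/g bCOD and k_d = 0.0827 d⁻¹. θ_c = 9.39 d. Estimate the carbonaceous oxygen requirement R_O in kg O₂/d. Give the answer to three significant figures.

R_O ≈ 938 kg O₂/d

Correct the yield for decay: Y_obs = Y/(1 + k_d θ_c) = 0.468 / (1 + 0.0827 × 9.39) = 0.468 / 1.777 = 0.2634.
ΔS = 1040 − 21.1 = 1019 mg/L, so the substrate removal rate is 1470 × 1019/1000 = 1498 kg bCOD/d.
P_X = Y_obs·Q·(S₀ − S) = 0.2634 × 1498 = 394.6 kg VSS/d.
R_O = Q·(S₀ − S) − 1.42·P_X = 1498 − 1.42 × 394.6 = 937.5 kg O₂/d.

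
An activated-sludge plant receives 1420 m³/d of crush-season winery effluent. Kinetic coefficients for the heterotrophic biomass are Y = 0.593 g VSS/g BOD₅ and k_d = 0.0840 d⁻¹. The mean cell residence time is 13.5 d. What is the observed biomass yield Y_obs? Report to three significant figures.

Y_obs ≈ 0.278 g VSS/g BOD₅

Observed yield with endogenous decay: Y_obs = Y / (1 + k_d·θ_c) = 0.593 / (1 + 0.0840 × 13.5) = 0.593 / 2.134 = 0.2779 g VSS/g BOD₅.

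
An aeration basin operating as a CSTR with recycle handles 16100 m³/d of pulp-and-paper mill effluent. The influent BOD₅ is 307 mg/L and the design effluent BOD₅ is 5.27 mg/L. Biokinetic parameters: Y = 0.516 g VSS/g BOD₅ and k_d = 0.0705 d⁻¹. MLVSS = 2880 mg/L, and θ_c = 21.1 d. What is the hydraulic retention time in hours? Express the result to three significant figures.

τ ≈ 11.0 h

Rearranging the biomass balance for a CMAS with decay, V = Y·Q·ΔS·θ_c / [X·(1+k_d θ_c)] = 0.516 × 16100 × (307 − 5.27) × 21.1 / [2880 × (1 + 0.0705 × 21.1)] = 5.29×10^7 / 7164 = 7383 m³.
Hydraulic retention time τ = V/Q = 7383 / 16100 = 0.4585 d = 11.01 h.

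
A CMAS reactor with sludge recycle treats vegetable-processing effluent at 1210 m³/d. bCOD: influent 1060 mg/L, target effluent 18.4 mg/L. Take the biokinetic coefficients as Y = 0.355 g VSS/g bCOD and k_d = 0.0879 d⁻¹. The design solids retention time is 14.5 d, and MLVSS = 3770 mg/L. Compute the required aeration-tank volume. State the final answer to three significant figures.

V ≈ 757 m³

Steady-state biomass mass balance: V·X·(1 + k_d·θ_c) = Y·Q·(S₀ − S)·θ_c, so V = 0.355 × 1210 × (1060 − 18.4) × 14.5 / [3770 × (1 + 0.0879 × 14.5)] = 6.49×10^6 / 8575 = 756.6 m³.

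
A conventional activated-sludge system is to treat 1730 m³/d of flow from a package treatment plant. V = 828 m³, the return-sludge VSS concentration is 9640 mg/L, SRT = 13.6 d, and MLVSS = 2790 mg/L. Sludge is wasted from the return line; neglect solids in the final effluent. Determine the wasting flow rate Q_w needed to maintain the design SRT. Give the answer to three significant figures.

Q_w ≈ 17.6 m³/d

Q_w = (V·X)/(θ_c X_r) = 828.0 × 2790 / (13.6 × 9640) = 17.62 m³/d.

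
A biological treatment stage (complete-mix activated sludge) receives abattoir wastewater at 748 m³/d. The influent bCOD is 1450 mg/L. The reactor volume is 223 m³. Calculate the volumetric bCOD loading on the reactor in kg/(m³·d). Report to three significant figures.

L_v = Q S₀ / V = 748 × 1450 × 10⁻³ / 223.0 = 4.864 kg/(m³·d).

L_v ≈ 4.86 kg bCOD/(m³·d)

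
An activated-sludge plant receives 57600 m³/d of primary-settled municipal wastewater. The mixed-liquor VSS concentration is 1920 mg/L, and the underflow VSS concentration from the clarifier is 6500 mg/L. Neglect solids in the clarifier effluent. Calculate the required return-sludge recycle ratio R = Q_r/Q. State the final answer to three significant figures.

R = Q_r/Q = X/(X_r − X) = 1920 / (6500 − 1920) = 0.4192.

R ≈ 0.419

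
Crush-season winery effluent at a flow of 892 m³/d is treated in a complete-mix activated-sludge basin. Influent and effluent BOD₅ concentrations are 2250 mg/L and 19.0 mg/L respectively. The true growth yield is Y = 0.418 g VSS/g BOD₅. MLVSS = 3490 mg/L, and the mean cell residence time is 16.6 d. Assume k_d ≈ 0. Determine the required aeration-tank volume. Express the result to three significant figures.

With k_d = 0 the design equation reduces to V = Y Q (S₀−S) θ_c / X = 0.418 × 892 × (2250 − 19.0) × 16.6 / 3490 = 3957 m³.

V ≈ 3960 m³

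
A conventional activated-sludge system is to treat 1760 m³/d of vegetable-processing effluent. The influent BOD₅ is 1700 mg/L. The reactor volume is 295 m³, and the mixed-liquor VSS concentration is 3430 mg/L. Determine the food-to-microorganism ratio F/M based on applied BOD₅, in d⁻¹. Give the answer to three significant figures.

F/M = applied load / biomass = Q·S₀/(V·X) = 1760 × 1700 / (295.0 × 3430) = 2.957 d⁻¹.

F/M ≈ 2.96 d⁻¹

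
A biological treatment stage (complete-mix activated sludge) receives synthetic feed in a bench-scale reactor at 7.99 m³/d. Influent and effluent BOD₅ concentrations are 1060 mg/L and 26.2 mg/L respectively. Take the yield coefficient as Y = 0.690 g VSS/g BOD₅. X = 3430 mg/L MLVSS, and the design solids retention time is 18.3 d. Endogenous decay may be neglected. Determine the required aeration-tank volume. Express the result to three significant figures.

V·X = Y·Q·ΔS·θ_c gives V = 0.690 × 7.99 × (1060 − 26.2) × 18.3 / 3430 = 30.41 m³.

V ≈ 30.4 m³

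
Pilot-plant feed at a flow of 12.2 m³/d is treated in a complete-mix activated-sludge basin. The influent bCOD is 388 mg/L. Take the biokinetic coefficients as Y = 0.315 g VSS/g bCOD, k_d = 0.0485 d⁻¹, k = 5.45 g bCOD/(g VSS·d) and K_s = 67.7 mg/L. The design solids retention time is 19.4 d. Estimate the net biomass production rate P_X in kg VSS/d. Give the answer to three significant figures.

P_X ≈ 0.760 kg VSS/d

Effluent substrate depends only on kinetics and SRT: S = K_s(1 + k_d θ_c) / [θ_c(Yk − k_d) − 1] = 67.7 × (1 + 0.0485 × 19.4) / [19.4 × (0.315 × 5.45 − 0.0485) − 1] = 131.4 / 31.36 = 4.189 mg/L.
The observed yield is Y_obs = Y/(1 + k_d·θ_c) = 0.315 / (1 + 0.0485 × 19.4) = 0.315 / 1.941 = 0.1623 g VSS per g bCOD removed.
Substrate removed = Q·(S₀ − S) = 12.2 m³/d × (388 − 4.19) g/m³ = 4.68×10^3 g/d = 4.682 kg/d.
Net biomass production P_X = Y_obs × Q·(S₀ − S) = 0.1623 × 4.682 = 0.7599 kg VSS/d.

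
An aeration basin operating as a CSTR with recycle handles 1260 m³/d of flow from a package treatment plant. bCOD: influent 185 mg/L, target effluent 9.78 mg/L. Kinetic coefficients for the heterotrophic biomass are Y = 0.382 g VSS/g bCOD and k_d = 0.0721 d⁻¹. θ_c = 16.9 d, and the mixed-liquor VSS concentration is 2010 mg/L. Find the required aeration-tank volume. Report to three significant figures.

V ≈ 320 m³

Rearranging the biomass balance for a CMAS with decay, V = Y·Q·ΔS·θ_c / [X·(1+k_d θ_c)] = 0.382 × 1260 × (185 − 9.78) × 16.9 / [2010 × (1 + 0.0721 × 16.9)] = 1.43×10^6 / 4459 = 319.6 m³.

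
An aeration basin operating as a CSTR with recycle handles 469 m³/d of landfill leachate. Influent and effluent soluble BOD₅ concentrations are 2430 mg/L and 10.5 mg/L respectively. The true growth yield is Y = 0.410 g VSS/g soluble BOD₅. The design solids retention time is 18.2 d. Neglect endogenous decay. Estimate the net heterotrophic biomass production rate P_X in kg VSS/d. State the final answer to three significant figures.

With endogenous decay neglected, the observed yield equals the true yield: Y_obs = Y = 0.410 g VSS/g soluble BOD₅.
Substrate removed = Q·(S₀ − S) = 469 m³/d × (2430 − 10.5) g/m³ = 1.13×10^6 g/d = 1135 kg/d.
Biomass produced: P_X = Y_obs·Q·ΔS = 0.4100 × 1135 ≈ 465.2 kg VSS/d.

P_X ≈ 465 kg VSS/d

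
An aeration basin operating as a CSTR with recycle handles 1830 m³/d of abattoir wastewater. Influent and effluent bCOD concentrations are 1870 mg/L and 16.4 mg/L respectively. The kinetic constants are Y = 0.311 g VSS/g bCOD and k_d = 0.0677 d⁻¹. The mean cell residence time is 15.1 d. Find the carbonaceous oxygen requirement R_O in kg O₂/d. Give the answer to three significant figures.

R_O ≈ 2650 kg O₂/d

Y_obs = Y / (1 + k_d θ_c) = 0.311 / (1 + 0.0677 × 15.1) = 0.311 / 2.022 = 0.1538.
Substrate removed = Q·(S₀ − S) = 1830 m³/d × (1870 − 16.4) g/m³ = 3.39×10^6 g/d = 3392 kg/d.
Net sludge production P_X = 0.1538 × 3392 = 521.7 kg VSS/d.
R_O = Q·ΔS − 1.42 P_X = 3392 − 740.8 = 2651 kg O₂/d.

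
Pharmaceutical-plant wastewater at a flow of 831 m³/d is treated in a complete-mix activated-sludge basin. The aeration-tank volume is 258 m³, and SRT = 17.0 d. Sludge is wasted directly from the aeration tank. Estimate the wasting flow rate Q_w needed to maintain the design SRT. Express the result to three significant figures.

For wasting at MLVSS concentration, Q_w = V/θ_c = 258.0/17.0 = 15.18 m³/d.

Q_w ≈ 15.2 m³/d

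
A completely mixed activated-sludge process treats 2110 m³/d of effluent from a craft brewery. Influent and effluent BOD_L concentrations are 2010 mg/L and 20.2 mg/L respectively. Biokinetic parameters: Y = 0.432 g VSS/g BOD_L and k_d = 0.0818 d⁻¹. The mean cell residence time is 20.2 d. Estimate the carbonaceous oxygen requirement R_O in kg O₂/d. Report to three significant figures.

R_O ≈ 3230 kg O₂/d

Y_obs = Y / (1 + k_d θ_c) = 0.432 / (1 + 0.0818 × 20.2) = 0.432 / 2.652 = 0.1629.
Mass of BOD_L removed per day: Q(S₀ − S) = 2110 × 1990 g/m³ = 4198 kg/d.
Net sludge production P_X = 0.1629 × 4198 = 683.8 kg VSS/d.
Carbonaceous O₂ demand = substrate oxidised − cell-mass equivalent = 4198 − 1.42 × 683.8 = 3227 kg O₂/d.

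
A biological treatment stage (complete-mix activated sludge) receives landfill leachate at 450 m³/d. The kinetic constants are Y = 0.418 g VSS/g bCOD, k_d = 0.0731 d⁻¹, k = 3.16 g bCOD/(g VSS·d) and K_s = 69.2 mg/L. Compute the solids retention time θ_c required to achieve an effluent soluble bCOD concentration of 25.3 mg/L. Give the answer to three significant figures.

Specific growth rate at S = 25.3 mg/L: μ = YkS/(K_s+S) = 0.418·3.16·25.3/(69.2+25.3) = 0.3536 d⁻¹.
Then 1/θ_c = μ − k_d = 0.3536 − 0.0731 = 0.2805 d⁻¹, giving θ_c = 3.565 d.

θ_c ≈ 3.56 d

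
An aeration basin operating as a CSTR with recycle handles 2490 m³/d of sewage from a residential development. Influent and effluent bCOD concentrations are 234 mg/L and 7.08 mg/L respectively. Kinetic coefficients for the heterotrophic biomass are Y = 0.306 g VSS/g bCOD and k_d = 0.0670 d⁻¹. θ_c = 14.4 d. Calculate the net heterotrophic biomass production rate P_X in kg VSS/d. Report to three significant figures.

P_X ≈ 88.0 kg VSS/d

The observed yield is Y_obs = Y/(1 + k_d·θ_c) = 0.306 / (1 + 0.0670 × 14.4) = 0.306 / 1.965 = 0.1557 g VSS per g bCOD removed.
Mass of bCOD removed per day: Q(S₀ − S) = 2490 × 226.9 g/m³ = 565.0 kg/d.
Net biomass production P_X = Y_obs × Q·(S₀ − S) = 0.1557 × 565.0 = 88.00 kg VSS/d.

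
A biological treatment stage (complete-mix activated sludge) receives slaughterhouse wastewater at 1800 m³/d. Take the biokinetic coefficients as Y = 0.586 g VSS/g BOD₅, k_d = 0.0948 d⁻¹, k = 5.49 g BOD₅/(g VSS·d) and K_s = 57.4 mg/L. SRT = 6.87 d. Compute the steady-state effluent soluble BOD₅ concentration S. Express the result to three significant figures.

For a completely mixed reactor with recycle the Lawrence–McCarty relation gives S = K_s·(1 + k_d·θ_c) / [θ_c·(Y·k − k_d) − 1] = 57.4 × (1 + 0.0948 × 6.87) / [6.87 × (0.586 × 5.49 − 0.0948) − 1] = 94.78 / 20.45 = 4.635 mg/L.

S ≈ 4.63 mg/L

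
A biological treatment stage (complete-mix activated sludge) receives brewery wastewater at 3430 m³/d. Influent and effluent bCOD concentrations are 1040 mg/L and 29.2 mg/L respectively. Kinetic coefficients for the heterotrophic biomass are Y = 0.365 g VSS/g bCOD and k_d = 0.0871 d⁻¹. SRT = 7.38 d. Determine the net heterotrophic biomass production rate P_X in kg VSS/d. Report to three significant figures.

The observed yield is Y_obs = Y/(1 + k_d·θ_c) = 0.365 / (1 + 0.0871 × 7.38) = 0.365 / 1.643 = 0.2222 g VSS per g bCOD removed.
Q·(S₀ − S) = 3430 × (1040 − 29.2) × 10⁻³ = 3467 kg/d removed.
So the net sludge growth is P_X = 0.2222 × 3467 = 770.3 kg VSS/d.

P_X ≈ 770 kg VSS/d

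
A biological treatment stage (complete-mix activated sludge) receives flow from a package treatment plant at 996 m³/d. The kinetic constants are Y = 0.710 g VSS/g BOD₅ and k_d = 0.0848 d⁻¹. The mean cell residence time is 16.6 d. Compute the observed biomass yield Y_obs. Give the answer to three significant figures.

Correct the yield for decay: Y_obs = Y/(1 + k_d θ_c) = 0.710 / (1 + 0.0848 × 16.6) = 0.710 / 2.408 = 0.2949.

Y_obs ≈ 0.295 g VSS/g BOD₅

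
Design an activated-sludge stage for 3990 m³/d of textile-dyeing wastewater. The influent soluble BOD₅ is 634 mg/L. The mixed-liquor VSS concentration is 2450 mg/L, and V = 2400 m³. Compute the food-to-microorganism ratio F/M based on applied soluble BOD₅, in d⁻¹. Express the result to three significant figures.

F/M ≈ 0.430 d⁻¹

F/M = applied load / biomass = Q·S₀/(V·X) = 3990 × 634 / (2400 × 2450) = 0.4302 d⁻¹.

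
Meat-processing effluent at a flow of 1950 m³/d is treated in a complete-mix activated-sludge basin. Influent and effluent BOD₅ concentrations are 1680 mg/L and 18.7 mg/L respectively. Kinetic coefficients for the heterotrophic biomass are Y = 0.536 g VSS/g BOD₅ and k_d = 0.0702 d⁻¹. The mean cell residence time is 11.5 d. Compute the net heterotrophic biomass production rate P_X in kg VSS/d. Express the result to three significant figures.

Correct the yield for decay: Y_obs = Y/(1 + k_d θ_c) = 0.536 / (1 + 0.0702 × 11.5) = 0.536 / 1.807 = 0.2966.
Mass of BOD₅ removed per day: Q(S₀ − S) = 1950 × 1661 g/m³ = 3240 kg/d.
Biomass produced: P_X = Y_obs·Q·ΔS = 0.2966 × 3240 ≈ 960.8 kg VSS/d.

P_X ≈ 961 kg VSS/d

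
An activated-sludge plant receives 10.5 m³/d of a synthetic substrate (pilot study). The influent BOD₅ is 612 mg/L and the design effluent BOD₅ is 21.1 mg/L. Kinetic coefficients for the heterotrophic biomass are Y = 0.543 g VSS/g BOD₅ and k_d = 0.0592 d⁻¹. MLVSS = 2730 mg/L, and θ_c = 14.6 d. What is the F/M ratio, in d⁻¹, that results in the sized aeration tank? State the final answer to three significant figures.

F/M ≈ 0.244 d⁻¹

Steady-state biomass mass balance: V·X·(1 + k_d·θ_c) = Y·Q·(S₀ − S)·θ_c, so V = 0.543 × 10.5 × (612 − 21.1) × 14.6 / [2730 × (1 + 0.0592 × 14.6)] = 4.92×10^4 / 5090 = 9.664 m³.
F/M = applied load / biomass = Q·S₀/(V·X) = 10.5 × 612 / (9.664 × 2730) = 0.2436 d⁻¹.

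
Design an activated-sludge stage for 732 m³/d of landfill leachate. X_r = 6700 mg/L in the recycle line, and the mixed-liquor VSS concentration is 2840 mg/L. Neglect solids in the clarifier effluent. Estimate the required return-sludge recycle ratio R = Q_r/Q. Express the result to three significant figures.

R ≈ 0.736

Mass balance around the secondary clarifier (neglecting effluent solids): R = X / (X_r − X) = 2840 / (6700 − 2840) = 0.7358.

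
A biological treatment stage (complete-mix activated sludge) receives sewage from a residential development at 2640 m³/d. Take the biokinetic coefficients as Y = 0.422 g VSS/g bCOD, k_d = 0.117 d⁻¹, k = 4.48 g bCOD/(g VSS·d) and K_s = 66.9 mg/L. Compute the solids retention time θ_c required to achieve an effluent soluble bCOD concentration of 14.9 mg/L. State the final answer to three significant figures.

From 1/θ_c = Y·k·S/(K_s + S) − k_d: Y·k·S/(K_s+S) = 0.422 × 4.48 × 14.9 / (66.9 + 14.9) = 0.3444 d⁻¹.
θ_c = 1/(μ − k_d) = 1/(0.3444 − 0.117) = 1/0.2274 = 4.398 d.

θ_c ≈ 4.40 d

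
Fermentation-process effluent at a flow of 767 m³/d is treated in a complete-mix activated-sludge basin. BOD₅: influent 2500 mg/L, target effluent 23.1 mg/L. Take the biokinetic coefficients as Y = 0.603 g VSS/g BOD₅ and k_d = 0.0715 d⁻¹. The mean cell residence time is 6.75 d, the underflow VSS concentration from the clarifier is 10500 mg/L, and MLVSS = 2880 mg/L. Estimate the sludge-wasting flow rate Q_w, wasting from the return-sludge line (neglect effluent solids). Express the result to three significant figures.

From the SRT design equation V = Y Q (S₀−S) θ_c / [X (1 + k_d θ_c)] = 0.603 × 767 × (2500 − 23.1) × 6.75 / [2880 × (1 + 0.0715 × 6.75)] = 7.73×10^6 / 4270 = 1811 m³.
θ_c = V·X/(Q_w·X_r) when wasting from the recycle, so Q_w = V·X/(θ_c·X_r) = 1811 × 2880 / (6.75 × 10500) = 73.59 m³/d.

Q_w ≈ 73.6 m³/d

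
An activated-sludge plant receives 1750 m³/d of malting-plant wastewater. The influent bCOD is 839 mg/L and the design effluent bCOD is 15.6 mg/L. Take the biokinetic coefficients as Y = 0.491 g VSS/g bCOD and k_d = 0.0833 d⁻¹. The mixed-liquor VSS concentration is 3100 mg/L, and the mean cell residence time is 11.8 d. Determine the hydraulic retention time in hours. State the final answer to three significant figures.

τ ≈ 18.6 h

Rearranging the biomass balance for a CMAS with decay, V = Y·Q·ΔS·θ_c / [X·(1+k_d θ_c)] = 0.491 × 1750 × (839 − 15.6) × 11.8 / [3100 × (1 + 0.0833 × 11.8)] = 8.35×10^6 / 6147 = 1358 m³.
Hydraulic retention time τ = V/Q = 1358 / 1750 = 0.7761 d = 18.63 h.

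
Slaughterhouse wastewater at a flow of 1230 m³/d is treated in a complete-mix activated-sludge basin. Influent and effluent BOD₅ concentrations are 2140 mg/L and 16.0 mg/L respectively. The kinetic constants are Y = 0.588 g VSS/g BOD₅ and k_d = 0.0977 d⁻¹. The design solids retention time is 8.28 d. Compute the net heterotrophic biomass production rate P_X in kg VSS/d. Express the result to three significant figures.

The observed yield is Y_obs = Y/(1 + k_d·θ_c) = 0.588 / (1 + 0.0977 × 8.28) = 0.588 / 1.809 = 0.3250 g VSS per g BOD₅ removed.
ΔS = 2140 − 16.0 = 2124 mg/L, so the substrate removal rate is 1230 × 2124/1000 = 2613 kg BOD₅/d.
So the net sludge growth is P_X = 0.3250 × 2613 = 849.2 kg VSS/d.

P_X ≈ 849 kg VSS/d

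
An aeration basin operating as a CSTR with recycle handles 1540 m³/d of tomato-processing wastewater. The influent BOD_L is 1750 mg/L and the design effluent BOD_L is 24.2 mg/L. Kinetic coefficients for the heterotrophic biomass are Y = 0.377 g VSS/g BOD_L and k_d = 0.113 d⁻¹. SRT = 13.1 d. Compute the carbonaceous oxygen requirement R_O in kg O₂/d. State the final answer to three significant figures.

Correct the yield for decay: Y_obs = Y/(1 + k_d θ_c) = 0.377 / (1 + 0.113 × 13.1) = 0.377 / 2.480 = 0.1520.
Q·(S₀ − S) = 1540 × (1750 − 24.2) × 10⁻³ = 2658 kg/d removed.
Net sludge production P_X = 0.1520 × 2658 = 404.0 kg VSS/d.
R_O = Q·ΔS − 1.42 P_X = 2658 − 573.6 = 2084 kg O₂/d.

R_O ≈ 2080 kg O₂/d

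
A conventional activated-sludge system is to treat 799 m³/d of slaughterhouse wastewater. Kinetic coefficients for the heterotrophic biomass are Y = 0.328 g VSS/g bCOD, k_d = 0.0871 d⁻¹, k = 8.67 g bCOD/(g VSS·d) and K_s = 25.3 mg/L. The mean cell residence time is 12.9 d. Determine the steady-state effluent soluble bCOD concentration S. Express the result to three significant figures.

From the Monod/SRT balance for a CMAS, S = K_s·(1+k_d θ_c)/[θ_c·(Y k − k_d) − 1] = 25.3 × (1 + 0.0871 × 12.9) / [12.9 × (0.328 × 8.67 − 0.0871) − 1] = 53.73 / 34.56 = 1.555 mg/L.

S ≈ 1.55 mg/L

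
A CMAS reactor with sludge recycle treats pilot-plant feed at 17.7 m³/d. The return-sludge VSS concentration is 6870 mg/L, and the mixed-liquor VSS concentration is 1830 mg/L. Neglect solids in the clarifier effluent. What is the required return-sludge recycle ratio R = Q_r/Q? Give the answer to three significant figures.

Mass balance around the secondary clarifier (neglecting effluent solids): R = X / (X_r − X) = 1830 / (6870 − 1830) = 0.3631.

R ≈ 0.363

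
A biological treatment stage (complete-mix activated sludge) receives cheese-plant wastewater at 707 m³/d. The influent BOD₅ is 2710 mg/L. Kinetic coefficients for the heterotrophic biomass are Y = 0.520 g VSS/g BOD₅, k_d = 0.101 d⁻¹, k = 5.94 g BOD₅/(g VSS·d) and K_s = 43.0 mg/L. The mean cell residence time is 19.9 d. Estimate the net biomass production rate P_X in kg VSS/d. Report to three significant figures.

Effluent substrate depends only on kinetics and SRT: S = K_s(1 + k_d θ_c) / [θ_c(Yk − k_d) − 1] = 43.0 × (1 + 0.101 × 19.9) / [19.9 × (0.520 × 5.94 − 0.101) − 1] = 129.4 / 58.46 = 2.214 mg/L.
Y_obs = Y / (1 + k_d θ_c) = 0.520 / (1 + 0.101 × 19.9) = 0.520 / 3.010 = 0.1728.
Mass of BOD₅ removed per day: Q(S₀ − S) = 707 × 2708 g/m³ = 1914 kg/d.
So the net sludge growth is P_X = 0.1728 × 1914 = 330.7 kg VSS/d.

P_X ≈ 331 kg VSS/d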